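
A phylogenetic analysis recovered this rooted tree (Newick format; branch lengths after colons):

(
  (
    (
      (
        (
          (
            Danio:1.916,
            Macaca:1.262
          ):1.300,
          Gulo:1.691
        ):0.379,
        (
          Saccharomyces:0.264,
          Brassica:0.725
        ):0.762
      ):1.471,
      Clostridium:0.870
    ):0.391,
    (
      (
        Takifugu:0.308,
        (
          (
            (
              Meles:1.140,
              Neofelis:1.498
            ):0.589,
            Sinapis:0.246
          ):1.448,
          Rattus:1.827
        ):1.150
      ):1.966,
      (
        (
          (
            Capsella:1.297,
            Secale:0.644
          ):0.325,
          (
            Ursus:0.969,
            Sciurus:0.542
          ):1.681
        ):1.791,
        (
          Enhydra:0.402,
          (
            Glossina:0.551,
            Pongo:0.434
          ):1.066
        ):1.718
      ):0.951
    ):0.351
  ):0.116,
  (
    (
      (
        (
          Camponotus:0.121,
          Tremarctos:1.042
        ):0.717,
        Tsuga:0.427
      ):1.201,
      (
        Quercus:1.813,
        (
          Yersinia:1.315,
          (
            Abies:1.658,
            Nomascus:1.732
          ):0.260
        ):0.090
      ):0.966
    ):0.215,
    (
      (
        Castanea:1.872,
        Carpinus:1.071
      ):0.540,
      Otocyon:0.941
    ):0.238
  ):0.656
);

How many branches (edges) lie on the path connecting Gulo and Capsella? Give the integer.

The MRCA of Gulo and Capsella is the node subtending (((((Danio,Macaca),Gulo),(Saccharomyces,Brassica)),Clostridium),((Takifugu,(((Meles,Neofelis),Sinapis),Rattus)),(((Capsella,Secale),(Ursus,Sciurus)),(Enhydra,(Glossina,Pongo))))).
From Gulo up to that node: 4 branches. From Capsella up to the same node: 5 branches. Total: 4 + 5 = 9.

9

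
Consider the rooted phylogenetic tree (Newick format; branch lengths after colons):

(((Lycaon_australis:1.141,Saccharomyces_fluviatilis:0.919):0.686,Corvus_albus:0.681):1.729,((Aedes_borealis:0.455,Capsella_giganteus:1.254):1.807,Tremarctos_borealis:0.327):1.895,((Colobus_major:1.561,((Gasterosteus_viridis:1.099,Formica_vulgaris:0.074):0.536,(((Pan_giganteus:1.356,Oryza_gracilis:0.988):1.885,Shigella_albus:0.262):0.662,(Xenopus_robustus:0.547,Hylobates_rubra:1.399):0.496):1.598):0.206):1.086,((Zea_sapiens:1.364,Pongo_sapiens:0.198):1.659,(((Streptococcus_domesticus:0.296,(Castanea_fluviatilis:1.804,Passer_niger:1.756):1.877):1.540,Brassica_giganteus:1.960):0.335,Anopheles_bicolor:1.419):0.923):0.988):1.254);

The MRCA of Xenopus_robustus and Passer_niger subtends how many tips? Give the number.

15

The MRCA of Xenopus_robustus and Passer_niger is the node subtending ((Colobus_major,((Gasterosteus_viridis,Formica_vulgaris),(((Pan_giganteus,Oryza_gracilis),Shigella_albus),(Xenopus_robustus,Hylobates_rubra)))),((Zea_sapiens,Pongo_sapiens),(((Streptococcus_domesticus,(Castanea_fluviatilis,Passer_niger)),Brassica_giganteus),Anopheles_bicolor))).
That clade contains 15 terminal taxa: Anopheles_bicolor, Brassica_giganteus, Castanea_fluviatilis, Colobus_major, Formica_vulgaris, Gasterosteus_viridis, Hylobates_rubra, Oryza_gracilis, Pan_giganteus, Passer_niger, Pongo_sapiens, Shigella_albus, Streptococcus_domesticus, Xenopus_robustus, Zea_sapiens.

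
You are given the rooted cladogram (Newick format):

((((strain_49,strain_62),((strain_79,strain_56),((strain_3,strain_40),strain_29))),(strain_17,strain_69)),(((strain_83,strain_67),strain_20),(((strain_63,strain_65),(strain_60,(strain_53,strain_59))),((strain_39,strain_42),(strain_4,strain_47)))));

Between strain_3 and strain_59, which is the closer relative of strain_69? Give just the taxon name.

The MRCA of strain_69 and strain_3 subtends (((strain_49,strain_62),((strain_79,strain_56),((strain_3,strain_40),strain_29))),(strain_17,strain_69)) (9 taxa).
The MRCA of strain_69 and strain_59 is the root, subtending the entire tree (21 taxa).
The first is nested inside the second, so strain_69 shares a more recent common ancestor with strain_3.

strain_3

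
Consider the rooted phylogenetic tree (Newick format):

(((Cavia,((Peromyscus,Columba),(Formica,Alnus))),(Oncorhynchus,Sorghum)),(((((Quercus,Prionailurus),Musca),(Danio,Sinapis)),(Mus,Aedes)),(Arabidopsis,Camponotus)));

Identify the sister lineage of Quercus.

Prionailurus

Quercus attaches to the tree at the node subtending (Quercus,Prionailurus).
The other lineage descending from that same node — the sister group — is the single tip Prionailurus.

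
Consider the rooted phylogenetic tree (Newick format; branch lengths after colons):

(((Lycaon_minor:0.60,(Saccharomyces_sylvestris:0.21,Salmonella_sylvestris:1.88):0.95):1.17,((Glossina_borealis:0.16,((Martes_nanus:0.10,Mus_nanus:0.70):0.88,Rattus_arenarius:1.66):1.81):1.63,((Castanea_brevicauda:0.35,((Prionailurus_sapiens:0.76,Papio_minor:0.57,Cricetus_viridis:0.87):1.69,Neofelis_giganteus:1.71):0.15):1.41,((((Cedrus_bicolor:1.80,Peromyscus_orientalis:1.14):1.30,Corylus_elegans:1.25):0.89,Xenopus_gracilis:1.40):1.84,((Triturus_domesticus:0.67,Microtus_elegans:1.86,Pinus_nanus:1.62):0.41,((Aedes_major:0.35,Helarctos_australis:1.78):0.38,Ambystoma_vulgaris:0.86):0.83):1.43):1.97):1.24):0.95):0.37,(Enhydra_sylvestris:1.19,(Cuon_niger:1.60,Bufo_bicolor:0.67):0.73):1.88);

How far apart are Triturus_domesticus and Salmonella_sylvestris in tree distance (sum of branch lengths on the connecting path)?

The path runs Triturus_domesticus → … → MRCA → … → Salmonella_sylvestris; the MRCA is the node subtending ((Lycaon_minor,(Saccharomyces_sylvestris,Salmonella_sylvestris)),((Glossina_borealis,((Martes_nanus,Mus_nanus),Rattus_arenarius)),((Castanea_brevicauda,((Prionailurus_sapiens,Papio_minor,Cricetus_viridis),Neofelis_giganteus)),((((Cedrus_bicolor,Peromyscus_orientalis),Corylus_elegans),Xenopus_gracilis),((Triturus_domesticus,Microtus_elegans,Pinus_nanus),((Aedes_major,Helarctos_australis),Ambystoma_vulgaris)))))).
Branch lengths along that path: 0.67 + 0.41 + 1.43 + 1.97 + 1.24 + 0.95 + 1.17 + 0.95 + 1.88 = 10.67.

10.67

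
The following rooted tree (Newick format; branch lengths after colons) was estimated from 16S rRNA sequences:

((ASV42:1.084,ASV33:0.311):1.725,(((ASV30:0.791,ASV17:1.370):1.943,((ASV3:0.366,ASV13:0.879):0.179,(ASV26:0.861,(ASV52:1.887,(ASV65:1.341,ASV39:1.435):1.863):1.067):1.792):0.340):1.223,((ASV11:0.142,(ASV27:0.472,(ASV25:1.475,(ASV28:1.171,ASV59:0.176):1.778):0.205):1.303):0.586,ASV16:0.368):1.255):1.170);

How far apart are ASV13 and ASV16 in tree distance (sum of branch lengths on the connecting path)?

The path runs ASV13 → … → MRCA → … → ASV16; the MRCA is the node subtending (((ASV30,ASV17),((ASV3,ASV13),(ASV26,(ASV52,(ASV65,ASV39))))),((ASV11,(ASV27,(ASV25,(ASV28,ASV59)))),ASV16)).
Branch lengths along that path: 0.879 + 0.179 + 0.340 + 1.223 + 1.255 + 0.368 = 4.244.

4.244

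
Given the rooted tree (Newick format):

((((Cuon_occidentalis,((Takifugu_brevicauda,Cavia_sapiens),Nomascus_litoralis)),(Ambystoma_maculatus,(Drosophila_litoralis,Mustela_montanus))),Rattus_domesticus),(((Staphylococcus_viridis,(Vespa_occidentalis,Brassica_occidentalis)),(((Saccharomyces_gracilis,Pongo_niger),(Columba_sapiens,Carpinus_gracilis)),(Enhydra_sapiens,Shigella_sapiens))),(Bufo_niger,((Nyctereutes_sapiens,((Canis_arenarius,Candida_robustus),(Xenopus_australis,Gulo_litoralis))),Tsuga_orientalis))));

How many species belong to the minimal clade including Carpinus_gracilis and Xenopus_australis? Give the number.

The MRCA of Carpinus_gracilis and Xenopus_australis is the node subtending (((Staphylococcus_viridis,(Vespa_occidentalis,Brassica_occidentalis)),(((Saccharomyces_gracilis,Pongo_niger),(Columba_sapiens,Carpinus_gracilis)),(Enhydra_sapiens,Shigella_sapiens))),(Bufo_niger,((Nyctereutes_sapiens,((Canis_arenarius,Candida_robustus),(Xenopus_australis,Gulo_litoralis))),Tsuga_orientalis))).
That clade contains 16 terminal taxa: Brassica_occidentalis, Bufo_niger, Candida_robustus, Canis_arenarius, Carpinus_gracilis, Columba_sapiens, Enhydra_sapiens, Gulo_litoralis, Nyctereutes_sapiens, Pongo_niger, Saccharomyces_gracilis, Shigella_sapiens, Staphylococcus_viridis, Tsuga_orientalis, Vespa_occidentalis, Xenopus_australis.

16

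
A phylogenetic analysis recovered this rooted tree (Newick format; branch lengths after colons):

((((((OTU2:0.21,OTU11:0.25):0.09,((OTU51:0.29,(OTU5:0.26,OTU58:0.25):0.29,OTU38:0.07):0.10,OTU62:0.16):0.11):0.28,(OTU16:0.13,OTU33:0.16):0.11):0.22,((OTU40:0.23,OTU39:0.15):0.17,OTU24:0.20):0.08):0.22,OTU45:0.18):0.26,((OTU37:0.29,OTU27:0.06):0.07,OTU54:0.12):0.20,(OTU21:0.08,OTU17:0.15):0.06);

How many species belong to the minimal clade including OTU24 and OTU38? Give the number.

12

The MRCA of OTU24 and OTU38 is the node subtending ((((OTU2,OTU11),((OTU51,(OTU5,OTU58),OTU38),OTU62)),(OTU16,OTU33)),((OTU40,OTU39),OTU24)).
That clade contains 12 terminal taxa: OTU11, OTU16, OTU2, OTU24, OTU33, OTU38, OTU39, OTU40, OTU5, OTU51, OTU58, OTU62.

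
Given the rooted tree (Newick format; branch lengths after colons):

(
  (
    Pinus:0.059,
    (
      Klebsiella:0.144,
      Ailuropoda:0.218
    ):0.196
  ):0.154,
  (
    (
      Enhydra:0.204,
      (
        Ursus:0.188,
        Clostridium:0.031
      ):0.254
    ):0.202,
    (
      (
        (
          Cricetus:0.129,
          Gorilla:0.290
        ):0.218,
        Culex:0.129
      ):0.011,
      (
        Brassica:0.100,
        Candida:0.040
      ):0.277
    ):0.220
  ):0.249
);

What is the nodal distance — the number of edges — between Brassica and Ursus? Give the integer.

6

The MRCA of Brassica and Ursus is the node subtending ((Enhydra,(Ursus,Clostridium)),(((Cricetus,Gorilla),Culex),(Brassica,Candida))).
From Brassica up to that node: 3 branches. From Ursus up to the same node: 3 branches. Total: 3 + 3 = 6.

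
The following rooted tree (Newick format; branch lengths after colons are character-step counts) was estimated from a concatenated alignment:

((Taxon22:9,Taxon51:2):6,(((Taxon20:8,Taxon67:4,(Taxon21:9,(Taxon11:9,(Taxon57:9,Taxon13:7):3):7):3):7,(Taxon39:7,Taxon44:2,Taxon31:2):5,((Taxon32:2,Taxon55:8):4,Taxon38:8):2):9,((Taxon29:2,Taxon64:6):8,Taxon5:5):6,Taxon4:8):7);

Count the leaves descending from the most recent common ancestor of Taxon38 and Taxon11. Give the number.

12

The MRCA of Taxon38 and Taxon11 is the node subtending ((Taxon20,Taxon67,(Taxon21,(Taxon11,(Taxon57,Taxon13)))),(Taxon39,Taxon44,Taxon31),((Taxon32,Taxon55),Taxon38)).
That clade contains 12 terminal taxa: Taxon11, Taxon13, Taxon20, Taxon21, Taxon31, Taxon32, Taxon38, Taxon39, Taxon44, Taxon55, Taxon57, Taxon67.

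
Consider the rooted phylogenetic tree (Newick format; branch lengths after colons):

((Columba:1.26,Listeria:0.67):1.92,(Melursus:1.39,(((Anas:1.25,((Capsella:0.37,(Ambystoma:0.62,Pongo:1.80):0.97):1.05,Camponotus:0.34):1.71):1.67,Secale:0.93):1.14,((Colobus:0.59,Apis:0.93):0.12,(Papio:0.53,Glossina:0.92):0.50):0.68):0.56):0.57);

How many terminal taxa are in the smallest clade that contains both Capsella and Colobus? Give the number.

The MRCA of Capsella and Colobus is the node subtending (((Anas,((Capsella,(Ambystoma,Pongo)),Camponotus)),Secale),((Colobus,Apis),(Papio,Glossina))).
That clade contains 10 terminal taxa: Ambystoma, Anas, Apis, Camponotus, Capsella, Colobus, Glossina, Papio, Pongo, Secale.

10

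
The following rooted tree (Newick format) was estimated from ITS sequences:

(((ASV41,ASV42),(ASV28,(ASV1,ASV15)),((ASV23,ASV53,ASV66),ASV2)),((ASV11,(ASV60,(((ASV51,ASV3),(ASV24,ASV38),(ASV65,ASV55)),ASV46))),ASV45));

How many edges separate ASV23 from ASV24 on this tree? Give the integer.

The MRCA of ASV23 and ASV24 is the root of the tree.
From ASV23 up to that node: 4 branches. From ASV24 up to the same node: 7 branches. Total: 4 + 7 = 11.

11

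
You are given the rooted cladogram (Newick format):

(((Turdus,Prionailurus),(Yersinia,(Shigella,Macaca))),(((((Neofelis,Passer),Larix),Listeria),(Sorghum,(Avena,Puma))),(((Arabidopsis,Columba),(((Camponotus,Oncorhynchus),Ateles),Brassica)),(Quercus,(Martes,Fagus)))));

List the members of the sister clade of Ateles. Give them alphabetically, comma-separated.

Camponotus, Oncorhynchus

Ateles attaches to the tree at the node subtending ((Camponotus,Oncorhynchus),Ateles).
The other lineage descending from that same node — the sister group — is (Camponotus,Oncorhynchus); its 2 tips in alphabetical order are the answer.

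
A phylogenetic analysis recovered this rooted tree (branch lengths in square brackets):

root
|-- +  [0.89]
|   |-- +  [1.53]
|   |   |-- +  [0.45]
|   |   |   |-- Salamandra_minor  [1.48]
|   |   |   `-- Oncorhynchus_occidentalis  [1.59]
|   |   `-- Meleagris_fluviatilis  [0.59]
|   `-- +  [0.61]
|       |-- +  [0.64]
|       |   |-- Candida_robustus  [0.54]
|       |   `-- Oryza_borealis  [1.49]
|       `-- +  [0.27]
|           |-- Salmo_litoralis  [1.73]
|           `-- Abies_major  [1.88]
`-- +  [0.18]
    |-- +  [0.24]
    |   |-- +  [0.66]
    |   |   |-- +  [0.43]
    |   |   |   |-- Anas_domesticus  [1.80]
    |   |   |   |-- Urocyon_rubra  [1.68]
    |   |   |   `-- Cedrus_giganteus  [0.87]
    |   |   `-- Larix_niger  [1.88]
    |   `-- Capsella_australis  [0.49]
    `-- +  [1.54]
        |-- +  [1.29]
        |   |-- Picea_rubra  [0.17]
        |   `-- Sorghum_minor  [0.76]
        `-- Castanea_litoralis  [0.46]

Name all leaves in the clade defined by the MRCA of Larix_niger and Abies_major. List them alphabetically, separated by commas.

Abies_major, Anas_domesticus, Candida_robustus, Capsella_australis, Castanea_litoralis, Cedrus_giganteus, Larix_niger, Meleagris_fluviatilis, Oncorhynchus_occidentalis, Oryza_borealis, Picea_rubra, Salamandra_minor, Salmo_litoralis, Sorghum_minor, Urocyon_rubra

Tracing Larix_niger: it sits inside ((Anas_domesticus,Urocyon_rubra,Cedrus_giganteus),Larix_niger).
Tracing Abies_major: it sits inside (Salmo_litoralis,Abies_major).
The smallest clade enclosing both is the whole tree (their MRCA is the root), so the answer is all 15 tips in alphabetical order.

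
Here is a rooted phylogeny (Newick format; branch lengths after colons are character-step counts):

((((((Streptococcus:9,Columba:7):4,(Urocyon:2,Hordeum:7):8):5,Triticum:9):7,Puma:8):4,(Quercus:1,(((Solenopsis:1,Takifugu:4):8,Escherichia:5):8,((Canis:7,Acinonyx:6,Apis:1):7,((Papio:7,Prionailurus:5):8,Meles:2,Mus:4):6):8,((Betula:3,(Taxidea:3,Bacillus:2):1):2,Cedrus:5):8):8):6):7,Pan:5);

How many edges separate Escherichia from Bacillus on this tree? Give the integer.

The MRCA of Escherichia and Bacillus is the node subtending (((Solenopsis,Takifugu),Escherichia),((Canis,Acinonyx,Apis),((Papio,Prionailurus),Meles,Mus)),((Betula,(Taxidea,Bacillus)),Cedrus)).
From Escherichia up to that node: 2 branches. From Bacillus up to the same node: 4 branches. Total: 2 + 4 = 6.

6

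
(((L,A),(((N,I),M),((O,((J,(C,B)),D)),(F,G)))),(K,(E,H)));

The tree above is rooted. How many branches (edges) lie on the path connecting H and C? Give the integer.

11

The MRCA of H and C is the root of the tree.
From H up to that node: 3 branches. From C up to the same node: 8 branches. Total: 3 + 8 = 11.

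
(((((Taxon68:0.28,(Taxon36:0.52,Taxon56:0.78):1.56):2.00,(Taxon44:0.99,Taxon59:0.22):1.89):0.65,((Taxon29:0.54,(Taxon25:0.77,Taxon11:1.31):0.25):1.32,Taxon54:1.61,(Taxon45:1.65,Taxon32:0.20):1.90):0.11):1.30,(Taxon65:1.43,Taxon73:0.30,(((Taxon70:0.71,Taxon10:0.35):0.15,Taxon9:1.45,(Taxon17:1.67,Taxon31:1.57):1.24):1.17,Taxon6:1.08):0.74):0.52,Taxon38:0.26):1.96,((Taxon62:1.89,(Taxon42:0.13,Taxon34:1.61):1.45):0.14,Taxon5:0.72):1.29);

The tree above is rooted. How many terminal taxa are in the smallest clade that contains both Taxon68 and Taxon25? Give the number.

11

The MRCA of Taxon68 and Taxon25 is the node subtending (((Taxon68,(Taxon36,Taxon56)),(Taxon44,Taxon59)),((Taxon29,(Taxon25,Taxon11)),Taxon54,(Taxon45,Taxon32))).
That clade contains 11 terminal taxa: Taxon11, Taxon25, Taxon29, Taxon32, Taxon36, Taxon44, Taxon45, Taxon54, Taxon56, Taxon59, Taxon68.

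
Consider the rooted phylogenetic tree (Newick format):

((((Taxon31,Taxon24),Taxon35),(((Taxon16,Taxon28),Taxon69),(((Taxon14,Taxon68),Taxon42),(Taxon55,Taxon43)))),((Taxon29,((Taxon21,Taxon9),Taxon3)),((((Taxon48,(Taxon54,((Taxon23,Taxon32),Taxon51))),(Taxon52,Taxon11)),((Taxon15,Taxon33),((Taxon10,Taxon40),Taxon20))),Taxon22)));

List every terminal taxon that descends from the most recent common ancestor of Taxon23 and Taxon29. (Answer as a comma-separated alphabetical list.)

Tracing Taxon23: it sits inside (Taxon23,Taxon32).
Tracing Taxon29: it sits inside (Taxon29,((Taxon21,Taxon9),Taxon3)).
The smallest clade enclosing both is ((Taxon29,((Taxon21,Taxon9),Taxon3)),((((Taxon48,(Taxon54,((Taxon23,Taxon32),Taxon51))),(Taxon52,Taxon11)),((Taxon15,Taxon33),((Taxon10,Taxon40),Taxon20))),Taxon22)); the answer is its 17 terminal taxa in alphabetical order.

Taxon10, Taxon11, Taxon15, Taxon20, Taxon21, Taxon22, Taxon23, Taxon29, Taxon3, Taxon32, Taxon33, Taxon40, Taxon48, Taxon51, Taxon52, Taxon54, Taxon9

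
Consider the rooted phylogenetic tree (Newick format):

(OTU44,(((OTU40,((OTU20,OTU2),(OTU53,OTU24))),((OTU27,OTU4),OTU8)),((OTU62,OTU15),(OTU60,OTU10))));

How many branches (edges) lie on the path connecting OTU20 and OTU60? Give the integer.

The MRCA of OTU20 and OTU60 is the node subtending (((OTU40,((OTU20,OTU2),(OTU53,OTU24))),((OTU27,OTU4),OTU8)),((OTU62,OTU15),(OTU60,OTU10))).
From OTU20 up to that node: 5 branches. From OTU60 up to the same node: 3 branches. Total: 5 + 3 = 8.

8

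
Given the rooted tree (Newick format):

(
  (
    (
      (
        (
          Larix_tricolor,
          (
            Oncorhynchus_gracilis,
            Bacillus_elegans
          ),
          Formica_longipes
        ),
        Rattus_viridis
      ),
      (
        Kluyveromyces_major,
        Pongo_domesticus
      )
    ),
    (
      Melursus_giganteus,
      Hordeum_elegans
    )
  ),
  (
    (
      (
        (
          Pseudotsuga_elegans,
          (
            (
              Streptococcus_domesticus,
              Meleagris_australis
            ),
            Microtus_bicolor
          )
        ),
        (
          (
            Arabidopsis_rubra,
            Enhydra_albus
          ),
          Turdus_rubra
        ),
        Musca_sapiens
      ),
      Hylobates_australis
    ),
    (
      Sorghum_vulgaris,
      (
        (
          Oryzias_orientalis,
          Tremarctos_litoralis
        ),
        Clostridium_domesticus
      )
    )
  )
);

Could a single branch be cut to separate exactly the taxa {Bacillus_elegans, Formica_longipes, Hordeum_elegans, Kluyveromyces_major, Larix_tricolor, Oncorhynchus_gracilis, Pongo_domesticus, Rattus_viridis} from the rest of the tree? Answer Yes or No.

The MRCA of the listed taxa subtends ((((Larix_tricolor,(Oncorhynchus_gracilis,Bacillus_elegans),Formica_longipes),Rattus_viridis),(Kluyveromyces_major,Pongo_domesticus)),(Melursus_giganteus,Hordeum_elegans)).
That clade also contains Melursus_giganteus, which is not in the proposed group, so the group is not monophyletic.

No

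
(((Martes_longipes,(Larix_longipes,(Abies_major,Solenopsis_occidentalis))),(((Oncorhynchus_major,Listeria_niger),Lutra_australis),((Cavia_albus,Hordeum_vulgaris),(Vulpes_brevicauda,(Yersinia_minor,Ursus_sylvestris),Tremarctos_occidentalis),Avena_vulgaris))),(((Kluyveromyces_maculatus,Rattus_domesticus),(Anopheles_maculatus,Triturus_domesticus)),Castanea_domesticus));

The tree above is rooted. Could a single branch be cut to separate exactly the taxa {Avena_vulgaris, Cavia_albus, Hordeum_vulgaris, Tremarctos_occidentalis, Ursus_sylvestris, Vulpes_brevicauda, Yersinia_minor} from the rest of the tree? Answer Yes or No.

The most recent common ancestor of these taxa subtends ((Cavia_albus,Hordeum_vulgaris),(Vulpes_brevicauda,(Yersinia_minor,Ursus_sylvestris),Tremarctos_occidentalis),Avena_vulgaris).
That clade has exactly 7 tips — every listed taxon and nothing else — so the group is monophyletic.

Yes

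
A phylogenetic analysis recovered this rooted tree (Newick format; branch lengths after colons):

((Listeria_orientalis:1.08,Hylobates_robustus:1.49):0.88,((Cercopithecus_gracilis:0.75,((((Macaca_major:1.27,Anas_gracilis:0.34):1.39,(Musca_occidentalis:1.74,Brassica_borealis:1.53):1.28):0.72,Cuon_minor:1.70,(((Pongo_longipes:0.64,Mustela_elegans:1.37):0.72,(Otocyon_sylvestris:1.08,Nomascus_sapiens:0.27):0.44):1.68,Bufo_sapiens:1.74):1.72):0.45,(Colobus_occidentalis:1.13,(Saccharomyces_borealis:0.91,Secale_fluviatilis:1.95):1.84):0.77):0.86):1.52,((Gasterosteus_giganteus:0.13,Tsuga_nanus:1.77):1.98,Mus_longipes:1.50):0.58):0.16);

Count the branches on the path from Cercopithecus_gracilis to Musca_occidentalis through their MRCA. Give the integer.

The MRCA of Cercopithecus_gracilis and Musca_occidentalis is the node subtending (Cercopithecus_gracilis,((((Macaca_major,Anas_gracilis),(Musca_occidentalis,Brassica_borealis)),Cuon_minor,(((Pongo_longipes,Mustela_elegans),(Otocyon_sylvestris,Nomascus_sapiens)),Bufo_sapiens)),(Colobus_occidentalis,(Saccharomyces_borealis,Secale_fluviatilis)))).
From Cercopithecus_gracilis up to that node: 1 branch. From Musca_occidentalis up to the same node: 5 branches. Total: 1 + 5 = 6.

6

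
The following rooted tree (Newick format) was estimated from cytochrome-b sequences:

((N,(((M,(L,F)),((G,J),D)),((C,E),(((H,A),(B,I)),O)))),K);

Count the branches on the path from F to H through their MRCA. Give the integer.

9

The MRCA of F and H is the node subtending (((M,(L,F)),((G,J),D)),((C,E),(((H,A),(B,I)),O))).
From F up to that node: 4 branches. From H up to the same node: 5 branches. Total: 4 + 5 = 9.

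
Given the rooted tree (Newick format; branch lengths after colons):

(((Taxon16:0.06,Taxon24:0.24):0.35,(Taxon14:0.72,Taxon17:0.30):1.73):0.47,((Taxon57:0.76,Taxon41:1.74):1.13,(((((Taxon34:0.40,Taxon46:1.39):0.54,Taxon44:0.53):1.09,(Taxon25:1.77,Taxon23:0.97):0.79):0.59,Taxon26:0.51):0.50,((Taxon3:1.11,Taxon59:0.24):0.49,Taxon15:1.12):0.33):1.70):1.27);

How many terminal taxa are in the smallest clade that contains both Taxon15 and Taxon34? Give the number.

The MRCA of Taxon15 and Taxon34 is the node subtending (((((Taxon34,Taxon46),Taxon44),(Taxon25,Taxon23)),Taxon26),((Taxon3,Taxon59),Taxon15)).
That clade contains 9 terminal taxa: Taxon15, Taxon23, Taxon25, Taxon26, Taxon3, Taxon34, Taxon44, Taxon46, Taxon59.

9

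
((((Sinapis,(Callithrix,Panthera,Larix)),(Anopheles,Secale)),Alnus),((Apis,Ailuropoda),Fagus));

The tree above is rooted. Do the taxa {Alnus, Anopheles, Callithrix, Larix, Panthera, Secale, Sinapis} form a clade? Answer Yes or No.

Yes

The most recent common ancestor of these taxa subtends (((Sinapis,(Callithrix,Panthera,Larix)),(Anopheles,Secale)),Alnus).
That clade has exactly 7 tips — every listed taxon and nothing else — so the group is monophyletic.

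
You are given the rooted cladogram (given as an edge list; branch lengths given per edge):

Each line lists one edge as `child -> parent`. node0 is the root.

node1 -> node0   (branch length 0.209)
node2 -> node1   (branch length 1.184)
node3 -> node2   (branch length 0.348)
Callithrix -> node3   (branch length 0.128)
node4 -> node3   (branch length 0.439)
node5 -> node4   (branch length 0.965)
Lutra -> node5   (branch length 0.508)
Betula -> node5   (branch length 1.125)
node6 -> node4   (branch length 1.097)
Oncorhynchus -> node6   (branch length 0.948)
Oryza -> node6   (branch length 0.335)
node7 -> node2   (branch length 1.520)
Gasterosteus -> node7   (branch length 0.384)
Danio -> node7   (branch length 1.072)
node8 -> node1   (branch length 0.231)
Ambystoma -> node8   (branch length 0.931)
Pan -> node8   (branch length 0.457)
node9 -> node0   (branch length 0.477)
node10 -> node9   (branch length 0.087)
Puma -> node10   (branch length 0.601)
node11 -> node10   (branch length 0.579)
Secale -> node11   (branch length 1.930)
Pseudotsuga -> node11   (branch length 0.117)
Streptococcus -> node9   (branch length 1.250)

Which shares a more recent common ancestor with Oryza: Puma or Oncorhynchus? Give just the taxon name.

The MRCA of Oryza and Oncorhynchus subtends (Oncorhynchus,Oryza) (2 taxa).
The MRCA of Oryza and Puma is the root, subtending the entire tree (13 taxa).
The first is nested inside the second, so Oryza shares a more recent common ancestor with Oncorhynchus.

Oncorhynchus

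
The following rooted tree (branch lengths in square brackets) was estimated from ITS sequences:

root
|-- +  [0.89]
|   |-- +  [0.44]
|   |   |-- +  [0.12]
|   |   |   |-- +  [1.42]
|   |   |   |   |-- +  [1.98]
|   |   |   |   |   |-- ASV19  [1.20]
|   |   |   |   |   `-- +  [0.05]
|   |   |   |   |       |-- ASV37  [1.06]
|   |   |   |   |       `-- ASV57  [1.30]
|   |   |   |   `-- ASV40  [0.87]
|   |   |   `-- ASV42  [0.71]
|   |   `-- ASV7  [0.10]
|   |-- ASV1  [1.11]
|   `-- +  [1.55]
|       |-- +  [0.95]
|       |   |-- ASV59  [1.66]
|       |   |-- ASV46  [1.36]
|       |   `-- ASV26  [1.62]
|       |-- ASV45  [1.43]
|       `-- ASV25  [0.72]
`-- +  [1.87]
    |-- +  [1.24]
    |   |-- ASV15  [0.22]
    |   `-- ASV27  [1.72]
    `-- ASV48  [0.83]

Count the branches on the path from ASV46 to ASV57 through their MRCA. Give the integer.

The MRCA of ASV46 and ASV57 is the node subtending (((((ASV19,(ASV37,ASV57)),ASV40),ASV42),ASV7),ASV1,((ASV59,ASV46,ASV26),ASV45,ASV25)).
From ASV46 up to that node: 3 branches. From ASV57 up to the same node: 6 branches. Total: 3 + 6 = 9.

9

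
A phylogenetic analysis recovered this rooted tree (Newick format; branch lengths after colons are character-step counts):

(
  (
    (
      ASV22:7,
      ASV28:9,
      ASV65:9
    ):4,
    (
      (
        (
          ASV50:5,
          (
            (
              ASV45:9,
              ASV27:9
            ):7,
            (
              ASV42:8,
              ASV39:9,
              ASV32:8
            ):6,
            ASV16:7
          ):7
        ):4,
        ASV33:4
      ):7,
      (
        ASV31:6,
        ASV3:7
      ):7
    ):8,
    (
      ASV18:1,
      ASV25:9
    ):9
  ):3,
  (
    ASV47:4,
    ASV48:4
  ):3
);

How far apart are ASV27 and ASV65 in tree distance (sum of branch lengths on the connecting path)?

55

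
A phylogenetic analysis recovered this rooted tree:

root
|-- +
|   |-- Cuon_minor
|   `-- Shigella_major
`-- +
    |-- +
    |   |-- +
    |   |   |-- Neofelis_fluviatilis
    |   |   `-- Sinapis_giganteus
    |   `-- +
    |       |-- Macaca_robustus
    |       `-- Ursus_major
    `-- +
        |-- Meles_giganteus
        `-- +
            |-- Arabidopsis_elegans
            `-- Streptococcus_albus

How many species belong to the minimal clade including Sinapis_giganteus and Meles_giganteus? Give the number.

7

The MRCA of Sinapis_giganteus and Meles_giganteus is the node subtending (((Neofelis_fluviatilis,Sinapis_giganteus),(Macaca_robustus,Ursus_major)),(Meles_giganteus,(Arabidopsis_elegans,Streptococcus_albus))).
That clade contains 7 terminal taxa: Arabidopsis_elegans, Macaca_robustus, Meles_giganteus, Neofelis_fluviatilis, Sinapis_giganteus, Streptococcus_albus, Ursus_major.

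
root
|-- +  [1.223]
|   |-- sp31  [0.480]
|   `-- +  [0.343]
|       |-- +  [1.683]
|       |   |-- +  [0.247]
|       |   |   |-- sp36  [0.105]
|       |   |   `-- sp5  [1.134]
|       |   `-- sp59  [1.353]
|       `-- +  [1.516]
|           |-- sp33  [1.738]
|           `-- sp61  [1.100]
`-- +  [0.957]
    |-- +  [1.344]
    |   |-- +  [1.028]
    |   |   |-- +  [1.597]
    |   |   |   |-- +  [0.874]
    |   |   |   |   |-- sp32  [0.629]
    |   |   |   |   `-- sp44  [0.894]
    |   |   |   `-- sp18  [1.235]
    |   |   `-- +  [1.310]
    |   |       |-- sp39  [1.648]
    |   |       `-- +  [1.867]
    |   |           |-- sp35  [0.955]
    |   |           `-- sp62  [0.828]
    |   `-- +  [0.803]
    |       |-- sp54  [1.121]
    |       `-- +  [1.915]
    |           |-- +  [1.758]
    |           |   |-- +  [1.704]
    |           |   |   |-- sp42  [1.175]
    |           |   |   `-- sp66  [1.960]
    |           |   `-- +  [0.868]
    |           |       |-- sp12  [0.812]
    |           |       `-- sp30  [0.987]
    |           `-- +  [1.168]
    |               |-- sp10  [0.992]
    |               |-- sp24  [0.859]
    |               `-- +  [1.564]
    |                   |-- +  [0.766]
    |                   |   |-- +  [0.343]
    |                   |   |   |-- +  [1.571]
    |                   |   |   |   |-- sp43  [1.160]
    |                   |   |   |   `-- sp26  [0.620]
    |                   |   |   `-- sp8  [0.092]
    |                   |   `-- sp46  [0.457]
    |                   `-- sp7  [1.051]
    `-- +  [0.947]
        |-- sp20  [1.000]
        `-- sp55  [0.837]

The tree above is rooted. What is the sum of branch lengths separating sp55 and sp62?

The path runs sp55 → … → MRCA → … → sp62; the MRCA is the node subtending (((((sp32,sp44),sp18),(sp39,(sp35,sp62))),(sp54,(((sp42,sp66),(sp12,sp30)),(sp10,sp24,((((sp43,sp26),sp8),sp46),sp7))))),(sp20,sp55)).
Branch lengths along that path: 0.837 + 0.947 + 1.344 + 1.028 + 1.310 + 1.867 + 0.828 = 8.161.

8.161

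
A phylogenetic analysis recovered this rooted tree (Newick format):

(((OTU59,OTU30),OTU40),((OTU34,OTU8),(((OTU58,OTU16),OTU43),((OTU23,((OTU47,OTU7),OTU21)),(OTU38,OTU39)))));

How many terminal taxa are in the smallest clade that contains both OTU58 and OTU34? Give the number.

11

The MRCA of OTU58 and OTU34 is the node subtending ((OTU34,OTU8),(((OTU58,OTU16),OTU43),((OTU23,((OTU47,OTU7),OTU21)),(OTU38,OTU39)))).
That clade contains 11 terminal taxa: OTU16, OTU21, OTU23, OTU34, OTU38, OTU39, OTU43, OTU47, OTU58, OTU7, OTU8.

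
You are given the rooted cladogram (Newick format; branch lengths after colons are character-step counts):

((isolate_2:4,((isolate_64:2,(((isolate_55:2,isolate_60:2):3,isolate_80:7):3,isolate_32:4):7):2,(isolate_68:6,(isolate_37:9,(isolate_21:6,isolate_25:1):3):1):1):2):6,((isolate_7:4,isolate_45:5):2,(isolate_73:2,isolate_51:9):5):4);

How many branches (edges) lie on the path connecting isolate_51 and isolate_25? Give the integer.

9

The MRCA of isolate_51 and isolate_25 is the root of the tree.
From isolate_51 up to that node: 3 branches. From isolate_25 up to the same node: 6 branches. Total: 3 + 6 = 9.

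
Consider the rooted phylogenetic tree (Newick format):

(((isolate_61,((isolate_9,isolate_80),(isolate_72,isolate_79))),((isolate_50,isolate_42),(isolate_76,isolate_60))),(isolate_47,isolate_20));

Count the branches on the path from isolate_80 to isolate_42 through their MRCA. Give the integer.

7

The MRCA of isolate_80 and isolate_42 is the node subtending ((isolate_61,((isolate_9,isolate_80),(isolate_72,isolate_79))),((isolate_50,isolate_42),(isolate_76,isolate_60))).
From isolate_80 up to that node: 4 branches. From isolate_42 up to the same node: 3 branches. Total: 4 + 3 = 7.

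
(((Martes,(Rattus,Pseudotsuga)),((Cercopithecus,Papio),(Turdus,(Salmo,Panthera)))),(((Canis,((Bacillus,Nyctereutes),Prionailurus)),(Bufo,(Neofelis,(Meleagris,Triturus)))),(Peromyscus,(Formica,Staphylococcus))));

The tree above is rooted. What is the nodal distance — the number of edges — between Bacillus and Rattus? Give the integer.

The MRCA of Bacillus and Rattus is the root of the tree.
From Bacillus up to that node: 6 branches. From Rattus up to the same node: 4 branches. Total: 6 + 4 = 10.

10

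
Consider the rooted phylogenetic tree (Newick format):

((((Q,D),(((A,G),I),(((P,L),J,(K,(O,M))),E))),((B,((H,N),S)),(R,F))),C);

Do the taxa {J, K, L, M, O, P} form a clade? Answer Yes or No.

The most recent common ancestor of these taxa subtends ((P,L),J,(K,(O,M))).
That clade has exactly 6 tips — every listed taxon and nothing else — so the group is monophyletic.

Yes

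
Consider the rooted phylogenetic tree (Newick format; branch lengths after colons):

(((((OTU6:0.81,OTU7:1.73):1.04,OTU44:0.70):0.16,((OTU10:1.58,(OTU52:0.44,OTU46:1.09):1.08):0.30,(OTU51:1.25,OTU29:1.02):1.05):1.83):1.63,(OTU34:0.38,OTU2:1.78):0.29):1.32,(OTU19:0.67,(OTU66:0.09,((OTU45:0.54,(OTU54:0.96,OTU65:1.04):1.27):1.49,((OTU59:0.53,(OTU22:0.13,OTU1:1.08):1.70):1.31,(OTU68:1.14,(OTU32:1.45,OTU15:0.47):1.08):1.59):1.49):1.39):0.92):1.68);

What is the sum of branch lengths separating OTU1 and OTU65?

9.38

The path runs OTU1 → … → MRCA → … → OTU65; the MRCA is the node subtending ((OTU45,(OTU54,OTU65)),((OTU59,(OTU22,OTU1)),(OTU68,(OTU32,OTU15)))).
Branch lengths along that path: 1.08 + 1.70 + 1.31 + 1.49 + 1.49 + 1.27 + 1.04 = 9.38.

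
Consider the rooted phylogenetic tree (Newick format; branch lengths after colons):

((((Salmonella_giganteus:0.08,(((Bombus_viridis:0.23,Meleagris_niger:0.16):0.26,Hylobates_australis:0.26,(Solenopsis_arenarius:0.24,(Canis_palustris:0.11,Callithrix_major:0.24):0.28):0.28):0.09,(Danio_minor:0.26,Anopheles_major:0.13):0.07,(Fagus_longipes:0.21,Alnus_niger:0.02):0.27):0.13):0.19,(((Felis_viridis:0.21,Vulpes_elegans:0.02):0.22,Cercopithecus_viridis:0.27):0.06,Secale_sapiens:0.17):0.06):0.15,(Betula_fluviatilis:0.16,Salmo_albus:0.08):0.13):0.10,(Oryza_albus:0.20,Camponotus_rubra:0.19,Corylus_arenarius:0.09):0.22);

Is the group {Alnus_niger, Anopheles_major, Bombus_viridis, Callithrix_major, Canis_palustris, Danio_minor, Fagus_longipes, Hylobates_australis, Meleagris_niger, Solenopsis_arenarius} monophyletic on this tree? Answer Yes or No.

Yes

The most recent common ancestor of these taxa subtends (((Bombus_viridis,Meleagris_niger),Hylobates_australis,(Solenopsis_arenarius,(Canis_palustris,Callithrix_major))),(Danio_minor,Anopheles_major),(Fagus_longipes,Alnus_niger)).
That clade has exactly 10 tips — every listed taxon and nothing else — so the group is monophyletic.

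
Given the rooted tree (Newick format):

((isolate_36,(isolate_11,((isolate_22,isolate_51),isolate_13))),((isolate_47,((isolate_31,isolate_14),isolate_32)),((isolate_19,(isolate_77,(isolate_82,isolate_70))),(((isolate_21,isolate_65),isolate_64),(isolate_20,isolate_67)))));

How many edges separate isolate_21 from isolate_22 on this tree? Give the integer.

11

The MRCA of isolate_21 and isolate_22 is the root of the tree.
From isolate_21 up to that node: 6 branches. From isolate_22 up to the same node: 5 branches. Total: 6 + 5 = 11.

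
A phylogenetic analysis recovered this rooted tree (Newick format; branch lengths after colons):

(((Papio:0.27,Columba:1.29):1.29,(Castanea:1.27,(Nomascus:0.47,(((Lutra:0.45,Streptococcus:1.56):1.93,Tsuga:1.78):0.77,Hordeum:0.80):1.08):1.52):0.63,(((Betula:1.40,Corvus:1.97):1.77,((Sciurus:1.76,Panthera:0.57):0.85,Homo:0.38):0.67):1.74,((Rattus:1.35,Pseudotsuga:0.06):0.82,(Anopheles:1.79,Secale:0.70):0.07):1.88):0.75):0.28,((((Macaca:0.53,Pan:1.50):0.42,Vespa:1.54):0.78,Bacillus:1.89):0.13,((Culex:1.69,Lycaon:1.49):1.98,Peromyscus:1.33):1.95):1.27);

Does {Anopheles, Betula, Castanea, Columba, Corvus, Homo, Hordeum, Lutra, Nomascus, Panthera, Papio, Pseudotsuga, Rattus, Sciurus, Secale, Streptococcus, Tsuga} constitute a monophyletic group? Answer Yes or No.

Yes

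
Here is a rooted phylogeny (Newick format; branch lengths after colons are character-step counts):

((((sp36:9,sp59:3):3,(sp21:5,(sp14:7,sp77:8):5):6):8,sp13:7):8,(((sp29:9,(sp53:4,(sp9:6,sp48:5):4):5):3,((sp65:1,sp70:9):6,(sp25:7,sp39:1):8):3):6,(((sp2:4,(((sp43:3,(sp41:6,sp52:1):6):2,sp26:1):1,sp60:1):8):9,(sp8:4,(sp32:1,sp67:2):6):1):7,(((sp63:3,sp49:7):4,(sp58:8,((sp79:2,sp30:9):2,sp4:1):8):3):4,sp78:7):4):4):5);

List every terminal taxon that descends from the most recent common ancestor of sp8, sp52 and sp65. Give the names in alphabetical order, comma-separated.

Tracing sp8: it sits inside (sp8,(sp32,sp67)).
Tracing sp52: it sits inside (sp41,sp52).
Tracing sp65: it sits inside (sp65,sp70).
The smallest clade enclosing all 3 is (((sp29,(sp53,(sp9,sp48))),((sp65,sp70),(sp25,sp39))),(((sp2,(((sp43,(sp41,sp52)),sp26),sp60)),(sp8,(sp32,sp67))),(((sp63,sp49),(sp58,((sp79,sp30),sp4))),sp78))); the answer is its 24 terminal taxa in alphabetical order.

sp2, sp25, sp26, sp29, sp30, sp32, sp39, sp4, sp41, sp43, sp48, sp49, sp52, sp53, sp58, sp60, sp63, sp65, sp67, sp70, sp78, sp79, sp8, sp9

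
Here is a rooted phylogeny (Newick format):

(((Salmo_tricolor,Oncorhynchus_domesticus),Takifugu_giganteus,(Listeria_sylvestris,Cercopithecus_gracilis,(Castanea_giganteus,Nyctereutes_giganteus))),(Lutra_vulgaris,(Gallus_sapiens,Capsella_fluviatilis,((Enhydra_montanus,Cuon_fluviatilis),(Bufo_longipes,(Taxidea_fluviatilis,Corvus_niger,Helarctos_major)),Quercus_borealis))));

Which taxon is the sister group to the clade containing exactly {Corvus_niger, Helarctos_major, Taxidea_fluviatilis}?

The clade containing exactly {Corvus_niger, Helarctos_major, Taxidea_fluviatilis} attaches to the tree at the node subtending (Bufo_longipes,(Taxidea_fluviatilis,Corvus_niger,Helarctos_major)).
The other lineage descending from that same node — the sister group — is the single tip Bufo_longipes.

Bufo_longipes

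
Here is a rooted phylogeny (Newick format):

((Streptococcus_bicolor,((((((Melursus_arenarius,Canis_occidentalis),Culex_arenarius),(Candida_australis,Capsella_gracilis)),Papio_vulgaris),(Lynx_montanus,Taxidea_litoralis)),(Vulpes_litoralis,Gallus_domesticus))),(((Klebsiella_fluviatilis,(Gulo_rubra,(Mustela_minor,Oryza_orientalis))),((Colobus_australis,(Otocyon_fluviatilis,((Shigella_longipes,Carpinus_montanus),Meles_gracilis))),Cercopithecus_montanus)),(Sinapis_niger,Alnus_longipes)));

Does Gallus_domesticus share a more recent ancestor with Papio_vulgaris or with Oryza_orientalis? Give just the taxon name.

The MRCA of Gallus_domesticus and Papio_vulgaris subtends ((((((Melursus_arenarius,Canis_occidentalis),Culex_arenarius),(Candida_australis,Capsella_gracilis)),Papio_vulgaris),(Lynx_montanus,Taxidea_litoralis)),(Vulpes_litoralis,Gallus_domesticus)) (10 taxa).
The MRCA of Gallus_domesticus and Oryza_orientalis is the root, subtending the entire tree (23 taxa).
The first is nested inside the second, so Gallus_domesticus shares a more recent common ancestor with Papio_vulgaris.

Papio_vulgaris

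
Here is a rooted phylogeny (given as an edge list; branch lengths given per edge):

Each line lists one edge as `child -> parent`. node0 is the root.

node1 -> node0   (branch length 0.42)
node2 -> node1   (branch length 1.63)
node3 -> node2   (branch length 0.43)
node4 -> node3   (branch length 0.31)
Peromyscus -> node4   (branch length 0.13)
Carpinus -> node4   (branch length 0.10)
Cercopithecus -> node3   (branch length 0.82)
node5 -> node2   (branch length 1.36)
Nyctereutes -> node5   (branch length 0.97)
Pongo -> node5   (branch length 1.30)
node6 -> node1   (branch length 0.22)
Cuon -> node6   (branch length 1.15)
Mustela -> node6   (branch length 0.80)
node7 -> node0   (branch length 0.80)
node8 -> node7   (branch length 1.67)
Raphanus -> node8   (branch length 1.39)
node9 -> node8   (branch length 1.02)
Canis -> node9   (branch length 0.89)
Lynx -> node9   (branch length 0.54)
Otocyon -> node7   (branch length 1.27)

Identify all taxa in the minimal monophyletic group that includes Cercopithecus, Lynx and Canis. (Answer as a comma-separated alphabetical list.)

Canis, Carpinus, Cercopithecus, Cuon, Lynx, Mustela, Nyctereutes, Otocyon, Peromyscus, Pongo, Raphanus

Tracing Cercopithecus: it sits inside ((Peromyscus,Carpinus),Cercopithecus).
Tracing Lynx: it sits inside (Canis,Lynx).
Tracing Canis: it sits inside (Canis,Lynx).
The smallest clade enclosing all 3 is the whole tree (their MRCA is the root), so the answer is all 11 tips in alphabetical order.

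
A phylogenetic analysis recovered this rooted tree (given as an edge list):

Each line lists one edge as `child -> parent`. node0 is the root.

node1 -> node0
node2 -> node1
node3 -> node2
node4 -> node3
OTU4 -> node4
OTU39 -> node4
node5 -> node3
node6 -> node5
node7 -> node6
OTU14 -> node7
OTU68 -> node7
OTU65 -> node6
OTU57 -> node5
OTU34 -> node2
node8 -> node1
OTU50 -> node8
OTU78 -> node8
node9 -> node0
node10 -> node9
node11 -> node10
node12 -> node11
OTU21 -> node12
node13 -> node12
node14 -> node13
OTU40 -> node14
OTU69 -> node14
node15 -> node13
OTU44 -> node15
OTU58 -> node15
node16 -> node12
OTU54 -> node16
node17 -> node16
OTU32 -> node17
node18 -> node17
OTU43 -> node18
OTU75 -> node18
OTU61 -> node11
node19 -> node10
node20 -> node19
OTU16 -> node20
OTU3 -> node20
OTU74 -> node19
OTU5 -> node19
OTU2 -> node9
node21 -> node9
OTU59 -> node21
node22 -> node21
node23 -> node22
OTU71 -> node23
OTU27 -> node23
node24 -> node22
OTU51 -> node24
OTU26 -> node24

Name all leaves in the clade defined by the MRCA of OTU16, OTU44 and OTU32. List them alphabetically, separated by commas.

OTU16, OTU21, OTU3, OTU32, OTU40, OTU43, OTU44, OTU5, OTU54, OTU58, OTU61, OTU69, OTU74, OTU75

Tracing OTU16: it sits inside (OTU16,OTU3).
Tracing OTU44: it sits inside (OTU44,OTU58).
Tracing OTU32: it sits inside (OTU32,(OTU43,OTU75)).
The smallest clade enclosing all 3 is (((OTU21,((OTU40,OTU69),(OTU44,OTU58)),(OTU54,(OTU32,(OTU43,OTU75)))),OTU61),((OTU16,OTU3),OTU74,OTU5)); the answer is its 14 terminal taxa in alphabetical order.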